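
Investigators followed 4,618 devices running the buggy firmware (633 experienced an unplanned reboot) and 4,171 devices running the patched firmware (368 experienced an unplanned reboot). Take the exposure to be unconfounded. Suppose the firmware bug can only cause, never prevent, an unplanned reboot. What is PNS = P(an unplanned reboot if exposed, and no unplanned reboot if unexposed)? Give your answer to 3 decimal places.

p₁ = P(outcome | exposed) = 633/4618 = 0.13707
p₀ = P(outcome | unexposed) = 368/4171 = 0.088228
Under exogeneity and monotonicity, PNS = p₁ − p₀.
PNS = 0.13707 − 0.088228 = 0.048844

PNS ≈ 0.049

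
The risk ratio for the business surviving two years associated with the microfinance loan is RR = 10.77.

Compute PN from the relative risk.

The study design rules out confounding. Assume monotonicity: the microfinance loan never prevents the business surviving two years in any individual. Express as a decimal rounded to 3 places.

Under exogeneity and monotonicity, PN = (RR − 1) / RR = 1 − 1/RR.
PN = (10.77 − 1) / 10.77 = 9.77 / 10.77 ≈ 0.9071

PN ≈ 0.907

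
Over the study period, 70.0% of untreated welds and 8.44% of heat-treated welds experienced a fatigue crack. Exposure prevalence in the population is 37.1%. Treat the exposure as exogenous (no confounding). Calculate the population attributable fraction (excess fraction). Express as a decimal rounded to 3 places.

p₁ = 0.7, p₀ = 0.0844.
Overall risk P(Y=1) = π·p₁ + (1−π)·p₀ = 0.371×0.7 + 0.629×0.0844 = 0.31279.
Under exogeneity, PAF = [P(Y=1) − p₀] / P(Y=1).
PAF = (0.31279 − 0.0844) / 0.31279 ≈ 0.7302

PAF ≈ 0.730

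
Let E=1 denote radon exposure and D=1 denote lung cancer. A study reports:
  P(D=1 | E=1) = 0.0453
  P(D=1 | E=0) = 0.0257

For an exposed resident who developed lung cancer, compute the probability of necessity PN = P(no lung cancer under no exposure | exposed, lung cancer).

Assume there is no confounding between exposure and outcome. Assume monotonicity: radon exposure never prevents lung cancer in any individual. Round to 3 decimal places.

PN ≈ 0.433

Let p₁ = 0.0453, p₀ = 0.0257.
Under exogeneity and monotonicity, PN = (p₁ − p₀) / p₁.
PN = (0.0453 − 0.0257) / 0.0453 = 0.0196 / 0.0453 ≈ 0.4327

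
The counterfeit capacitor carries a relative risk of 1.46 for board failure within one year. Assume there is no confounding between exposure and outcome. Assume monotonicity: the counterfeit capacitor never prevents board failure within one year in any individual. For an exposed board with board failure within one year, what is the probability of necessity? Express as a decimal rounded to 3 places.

PN ≈ 0.315

Under exogeneity and monotonicity, PN = (RR − 1) / RR = 1 − 1/RR.
PN = (1.46 − 1) / 1.46 = 0.46 / 1.46 ≈ 0.3151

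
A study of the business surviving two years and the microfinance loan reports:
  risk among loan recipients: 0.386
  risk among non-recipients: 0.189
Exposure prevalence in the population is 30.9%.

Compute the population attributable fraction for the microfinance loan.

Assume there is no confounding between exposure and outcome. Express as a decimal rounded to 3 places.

Let p₁ = 0.386, p₀ = 0.189.
Overall risk P(Y=1) = π·p₁ + (1−π)·p₀ = 0.309×0.386 + 0.691×0.189 = 0.24987.
Under exogeneity, PAF = [P(Y=1) − p₀] / P(Y=1).
PAF = (0.24987 − 0.189) / 0.24987 ≈ 0.2436

PAF ≈ 0.244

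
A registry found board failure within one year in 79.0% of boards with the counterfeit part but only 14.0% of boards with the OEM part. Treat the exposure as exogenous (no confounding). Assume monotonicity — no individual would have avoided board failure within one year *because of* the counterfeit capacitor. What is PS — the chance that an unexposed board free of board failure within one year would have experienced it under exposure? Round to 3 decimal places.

p₁ = 0.79, p₀ = 0.14.
Under exogeneity and monotonicity, PS = (p₁ − p₀) / (1 − p₀).
PS = (0.79 − 0.14) / (1 − 0.14) = 0.65 / 0.86 ≈ 0.7558

PS ≈ 0.756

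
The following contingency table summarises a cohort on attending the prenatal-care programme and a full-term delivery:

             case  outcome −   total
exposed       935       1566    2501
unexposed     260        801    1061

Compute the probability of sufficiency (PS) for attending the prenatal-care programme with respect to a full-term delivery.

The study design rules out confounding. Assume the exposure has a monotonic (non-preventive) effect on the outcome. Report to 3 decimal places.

PS ≈ 0.171

p₁ = P(outcome | exposed) = 935/2501 = 0.37385
p₀ = P(outcome | unexposed) = 260/1061 = 0.24505
Under exogeneity and monotonicity, PS = (p₁ − p₀)/(1 − p₀).
PS = (0.37385 − 0.24505) / 0.75495 ≈ 0.1706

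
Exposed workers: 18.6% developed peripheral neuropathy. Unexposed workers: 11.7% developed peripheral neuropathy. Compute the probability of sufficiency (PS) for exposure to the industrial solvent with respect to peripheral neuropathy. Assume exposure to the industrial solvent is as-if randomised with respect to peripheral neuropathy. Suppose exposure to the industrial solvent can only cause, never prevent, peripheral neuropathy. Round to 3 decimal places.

p₁ = 0.186, p₀ = 0.117.
Under exogeneity and monotonicity, PS = (p₁ − p₀) / (1 − p₀).
PS = (0.186 − 0.117) / (1 − 0.117) = 0.069 / 0.883 ≈ 0.0781

PS ≈ 0.078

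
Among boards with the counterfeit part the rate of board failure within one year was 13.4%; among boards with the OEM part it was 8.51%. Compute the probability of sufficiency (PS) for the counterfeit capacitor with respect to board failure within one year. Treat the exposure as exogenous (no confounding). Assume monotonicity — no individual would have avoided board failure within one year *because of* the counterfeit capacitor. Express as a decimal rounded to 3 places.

p₁ = 0.134, p₀ = 0.0851.
Under exogeneity and monotonicity, PS = (p₁ − p₀) / (1 − p₀).
PS = (0.134 − 0.0851) / (1 − 0.0851) = 0.0489 / 0.9149 ≈ 0.0534

PS ≈ 0.053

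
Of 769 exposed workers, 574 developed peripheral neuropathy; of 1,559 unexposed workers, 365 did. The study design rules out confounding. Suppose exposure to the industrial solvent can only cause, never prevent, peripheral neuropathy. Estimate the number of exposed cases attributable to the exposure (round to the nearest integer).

about 394 cases

p₁ = P(outcome | exposed) = 574/769 = 0.74642
p₀ = P(outcome | unexposed) = 365/1559 = 0.23412
PN = (p₁ − p₀)/p₁ = (0.74642 − 0.23412) / 0.74642 ≈ 0.68634.
Attributable cases ≈ PN × (exposed cases) = 0.68634 × 574 ≈ 393.96.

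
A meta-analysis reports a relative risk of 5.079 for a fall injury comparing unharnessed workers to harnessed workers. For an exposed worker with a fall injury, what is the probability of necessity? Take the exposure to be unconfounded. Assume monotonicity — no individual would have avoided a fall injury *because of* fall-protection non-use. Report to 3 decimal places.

PN ≈ 0.803

Under exogeneity and monotonicity, PN = (RR − 1) / RR = 1 − 1/RR.
PN = (5.079 − 1) / 5.079 = 4.079 / 5.079 ≈ 0.8031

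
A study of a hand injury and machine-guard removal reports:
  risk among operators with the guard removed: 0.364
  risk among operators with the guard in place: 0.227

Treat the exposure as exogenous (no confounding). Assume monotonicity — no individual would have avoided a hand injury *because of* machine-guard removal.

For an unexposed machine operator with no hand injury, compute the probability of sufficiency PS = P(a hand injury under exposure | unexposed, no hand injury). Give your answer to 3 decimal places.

Let p₁ = 0.364, p₀ = 0.227.
Under exogeneity and monotonicity, PS = (p₁ − p₀) / (1 − p₀).
PS = (0.364 − 0.227) / (1 − 0.227) = 0.137 / 0.773 ≈ 0.1772

PS ≈ 0.177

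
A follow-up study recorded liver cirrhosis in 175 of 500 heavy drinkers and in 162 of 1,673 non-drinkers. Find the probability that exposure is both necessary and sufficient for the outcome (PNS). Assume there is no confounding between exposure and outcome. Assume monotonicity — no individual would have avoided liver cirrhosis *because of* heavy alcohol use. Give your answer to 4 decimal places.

p₁ = P(outcome | exposed) = 175/500 = 0.35
p₀ = P(outcome | unexposed) = 162/1673 = 0.096832
Under exogeneity and monotonicity, PNS = p₁ − p₀.
PNS = 0.35 − 0.096832 = 0.25317

PNS ≈ 0.2532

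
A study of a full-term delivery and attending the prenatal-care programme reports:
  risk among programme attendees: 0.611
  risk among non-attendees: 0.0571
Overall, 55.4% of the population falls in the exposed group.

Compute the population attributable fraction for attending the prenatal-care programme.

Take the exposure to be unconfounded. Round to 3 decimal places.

Let p₁ = 0.611, p₀ = 0.0571.
Overall risk P(Y=1) = π·p₁ + (1−π)·p₀ = 0.554×0.611 + 0.446×0.0571 = 0.36396.
Under exogeneity, PAF = [P(Y=1) − p₀] / P(Y=1).
PAF = (0.36396 − 0.0571) / 0.36396 ≈ 0.8431

PAF ≈ 0.843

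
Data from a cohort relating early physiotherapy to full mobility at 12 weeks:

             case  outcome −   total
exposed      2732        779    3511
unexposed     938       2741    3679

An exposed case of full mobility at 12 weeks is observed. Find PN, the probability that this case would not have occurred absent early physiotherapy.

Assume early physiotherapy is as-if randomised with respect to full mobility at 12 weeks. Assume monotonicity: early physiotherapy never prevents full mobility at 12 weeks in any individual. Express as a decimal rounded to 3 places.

PN ≈ 0.672

p₁ = P(outcome | exposed) = 2732/3511 = 0.77813
p₀ = P(outcome | unexposed) = 938/3679 = 0.25496
Under exogeneity and monotonicity, PN = (p₁ − p₀) / p₁.
PN = (0.77813 − 0.25496) / 0.77813 = 0.52317 / 0.77813 ≈ 0.6723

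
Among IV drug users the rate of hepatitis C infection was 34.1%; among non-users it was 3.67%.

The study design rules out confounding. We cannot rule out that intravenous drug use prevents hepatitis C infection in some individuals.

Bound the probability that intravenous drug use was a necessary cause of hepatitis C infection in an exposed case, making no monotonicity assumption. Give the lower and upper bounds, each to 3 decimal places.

0.892 ≤ PN ≤ 1.000

p₁ = 0.341, p₀ = 0.0367.
Under exogeneity alone the bounds on PN are max{0,(p₁−p₀)/p₁} ≤ PN ≤ min{1,(1−p₀)/p₁}.
  lower = (p₁ − p₀)/p₁ = 0.3043 / 0.341 ≈ 0.8924
  upper = min{1, (1 − p₀)/p₁} = 0.9633 / 0.341 ≈ 2.8249 → capped at 1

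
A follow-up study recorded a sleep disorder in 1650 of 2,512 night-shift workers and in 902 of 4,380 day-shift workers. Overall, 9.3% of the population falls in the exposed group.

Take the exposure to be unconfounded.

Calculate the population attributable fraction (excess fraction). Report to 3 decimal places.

PAF ≈ 0.169

p₁ = P(outcome | exposed) = 1650/2512 = 0.65685
p₀ = P(outcome | unexposed) = 902/4380 = 0.20594
Overall risk P(Y=1) = π·p₁ + (1−π)·p₀ = 0.093×0.65685 + 0.907×0.20594 = 0.24787.
Under exogeneity, PAF = [P(Y=1) − p₀] / P(Y=1).
PAF = (0.24787 − 0.20594) / 0.24787 ≈ 0.1692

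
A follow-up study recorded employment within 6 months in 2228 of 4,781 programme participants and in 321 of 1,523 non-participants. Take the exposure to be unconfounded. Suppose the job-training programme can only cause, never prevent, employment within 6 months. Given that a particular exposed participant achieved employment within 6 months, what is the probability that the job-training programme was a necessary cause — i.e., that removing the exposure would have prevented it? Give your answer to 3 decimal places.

p₁ = P(outcome | exposed) = 2228/4781 = 0.46601
p₀ = P(outcome | unexposed) = 321/1523 = 0.21077
Under exogeneity and monotonicity, PN = (p₁ − p₀) / p₁.
PN = (0.46601 − 0.21077) / 0.46601 = 0.25524 / 0.46601 ≈ 0.5477

PN ≈ 0.548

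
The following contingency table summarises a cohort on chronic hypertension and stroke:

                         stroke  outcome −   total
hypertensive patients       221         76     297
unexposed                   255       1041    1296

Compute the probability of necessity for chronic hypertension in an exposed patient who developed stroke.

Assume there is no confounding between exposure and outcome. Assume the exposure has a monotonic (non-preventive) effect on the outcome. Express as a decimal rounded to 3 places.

PN ≈ 0.736

p₁ = P(outcome | exposed) = 221/297 = 0.74411
p₀ = P(outcome | unexposed) = 255/1296 = 0.19676
Under exogeneity and monotonicity, PN = (p₁ − p₀)/p₁.
PN = (0.74411 − 0.19676) / 0.74411 ≈ 0.7356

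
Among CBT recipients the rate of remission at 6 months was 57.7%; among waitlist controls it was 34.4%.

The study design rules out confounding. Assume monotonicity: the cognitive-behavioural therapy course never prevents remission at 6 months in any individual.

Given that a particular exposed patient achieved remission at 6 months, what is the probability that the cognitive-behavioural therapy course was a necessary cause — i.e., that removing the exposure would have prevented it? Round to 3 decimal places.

p₁ = 0.577, p₀ = 0.344.
Under exogeneity and monotonicity, PN = (p₁ − p₀) / p₁.
PN = (0.577 − 0.344) / 0.577 = 0.233 / 0.577 ≈ 0.4038

PN ≈ 0.404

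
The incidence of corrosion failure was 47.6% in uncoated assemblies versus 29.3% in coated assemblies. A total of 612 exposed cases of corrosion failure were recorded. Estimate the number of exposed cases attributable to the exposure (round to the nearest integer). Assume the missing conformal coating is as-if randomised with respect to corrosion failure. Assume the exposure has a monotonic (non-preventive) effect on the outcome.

about 235 cases

p₁ = 0.476, p₀ = 0.293.
PN = (p₁ − p₀)/p₁ = (0.476 − 0.293) / 0.476 ≈ 0.38445.
Attributable cases ≈ PN × (exposed cases) = 0.38445 × 612 ≈ 235.29.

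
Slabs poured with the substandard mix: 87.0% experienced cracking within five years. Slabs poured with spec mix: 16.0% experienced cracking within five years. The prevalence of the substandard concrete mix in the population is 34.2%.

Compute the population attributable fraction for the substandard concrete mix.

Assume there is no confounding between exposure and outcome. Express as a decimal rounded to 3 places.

p₁ = 0.87, p₀ = 0.16.
Overall risk P(Y=1) = π·p₁ + (1−π)·p₀ = 0.342×0.87 + 0.658×0.16 = 0.40282.
Under exogeneity, PAF = [P(Y=1) − p₀] / P(Y=1).
PAF = (0.40282 − 0.16) / 0.40282 ≈ 0.6028

PAF ≈ 0.603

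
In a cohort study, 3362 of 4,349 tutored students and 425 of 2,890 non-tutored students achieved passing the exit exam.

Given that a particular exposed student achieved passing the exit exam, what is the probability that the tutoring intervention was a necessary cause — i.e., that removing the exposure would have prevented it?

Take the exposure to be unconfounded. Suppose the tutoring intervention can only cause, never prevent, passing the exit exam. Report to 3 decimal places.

p₁ = P(outcome | exposed) = 3362/4349 = 0.77305
p₀ = P(outcome | unexposed) = 425/2890 = 0.14706
Under exogeneity and monotonicity, PN = (p₁ − p₀) / p₁.
PN = (0.77305 − 0.14706) / 0.77305 = 0.62599 / 0.77305 ≈ 0.8098

PN ≈ 0.810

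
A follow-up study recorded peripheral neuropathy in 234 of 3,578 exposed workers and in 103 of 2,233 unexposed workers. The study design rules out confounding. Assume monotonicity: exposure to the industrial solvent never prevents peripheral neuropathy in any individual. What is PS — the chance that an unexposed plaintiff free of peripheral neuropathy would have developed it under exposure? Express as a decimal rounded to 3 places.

p₁ = P(outcome | exposed) = 234/3578 = 0.0654
p₀ = P(outcome | unexposed) = 103/2233 = 0.046126
Under exogeneity and monotonicity, PS = (p₁ − p₀) / (1 − p₀).
PS = (0.0654 − 0.046126) / (1 − 0.046126) = 0.019273 / 0.95387 ≈ 0.0202

PS ≈ 0.020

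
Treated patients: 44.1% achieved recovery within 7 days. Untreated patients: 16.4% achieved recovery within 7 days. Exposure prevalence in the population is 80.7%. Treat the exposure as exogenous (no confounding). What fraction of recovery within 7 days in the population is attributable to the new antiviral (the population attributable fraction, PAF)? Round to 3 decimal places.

PAF ≈ 0.577

p₁ = 0.441, p₀ = 0.164.
Overall risk P(Y=1) = π·p₁ + (1−π)·p₀ = 0.807×0.441 + 0.193×0.164 = 0.38754.
Under exogeneity, PAF = [P(Y=1) − p₀] / P(Y=1).
PAF = (0.38754 − 0.164) / 0.38754 ≈ 0.5768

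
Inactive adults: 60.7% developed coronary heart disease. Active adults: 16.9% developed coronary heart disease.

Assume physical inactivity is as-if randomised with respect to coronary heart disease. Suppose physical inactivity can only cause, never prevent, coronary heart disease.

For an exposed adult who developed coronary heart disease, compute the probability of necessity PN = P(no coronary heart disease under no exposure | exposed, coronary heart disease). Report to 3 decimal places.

PN ≈ 0.722

p₁ = 0.607, p₀ = 0.169.
Under exogeneity and monotonicity, PN = (p₁ − p₀) / p₁.
PN = (0.607 − 0.169) / 0.607 = 0.438 / 0.607 ≈ 0.7216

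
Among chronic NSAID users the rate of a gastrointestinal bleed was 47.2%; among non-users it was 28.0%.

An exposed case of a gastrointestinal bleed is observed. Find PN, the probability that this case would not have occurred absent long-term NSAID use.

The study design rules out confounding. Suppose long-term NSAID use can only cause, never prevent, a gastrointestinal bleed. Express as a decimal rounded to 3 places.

PN ≈ 0.407

p₁ = 0.472, p₀ = 0.28.
Under exogeneity and monotonicity, PN = (p₁ − p₀) / p₁.
PN = (0.472 − 0.28) / 0.472 = 0.192 / 0.472 ≈ 0.4068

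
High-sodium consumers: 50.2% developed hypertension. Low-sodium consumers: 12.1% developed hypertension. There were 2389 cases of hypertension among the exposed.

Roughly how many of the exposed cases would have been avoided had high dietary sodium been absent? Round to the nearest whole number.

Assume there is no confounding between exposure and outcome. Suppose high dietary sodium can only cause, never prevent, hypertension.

p₁ = 0.502, p₀ = 0.121.
PN = (p₁ − p₀)/p₁ = (0.502 − 0.121) / 0.502 ≈ 0.75896.
Attributable cases ≈ PN × (exposed cases) = 0.75896 × 2389 ≈ 1813.17.

about 1813 cases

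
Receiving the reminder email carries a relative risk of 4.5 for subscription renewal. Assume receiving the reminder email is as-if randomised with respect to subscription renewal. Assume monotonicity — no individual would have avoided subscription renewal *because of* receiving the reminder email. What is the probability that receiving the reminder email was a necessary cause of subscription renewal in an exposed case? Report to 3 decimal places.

Under exogeneity and monotonicity, PN = (RR − 1) / RR = 1 − 1/RR.
PN = (4.5 − 1) / 4.5 = 3.5 / 4.5 ≈ 0.7778

PN ≈ 0.778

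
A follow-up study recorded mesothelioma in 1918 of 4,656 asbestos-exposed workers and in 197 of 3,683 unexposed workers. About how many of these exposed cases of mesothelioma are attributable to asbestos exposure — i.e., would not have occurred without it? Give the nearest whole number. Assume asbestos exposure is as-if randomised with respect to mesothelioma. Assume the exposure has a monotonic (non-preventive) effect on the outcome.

p₁ = P(outcome | exposed) = 1918/4656 = 0.41194
p₀ = P(outcome | unexposed) = 197/3683 = 0.053489
PN = (p₁ − p₀)/p₁ = (0.41194 − 0.053489) / 0.41194 ≈ 0.87015.
Attributable cases ≈ PN × (exposed cases) = 0.87015 × 1918 ≈ 1668.96.

about 1669 cases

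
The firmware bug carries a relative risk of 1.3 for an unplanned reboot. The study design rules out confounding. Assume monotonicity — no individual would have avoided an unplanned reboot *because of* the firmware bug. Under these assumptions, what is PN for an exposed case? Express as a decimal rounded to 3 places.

PN ≈ 0.231

Under exogeneity and monotonicity, PN = (RR − 1) / RR = 1 − 1/RR.
PN = (1.3 − 1) / 1.3 = 0.3 / 1.3 ≈ 0.2308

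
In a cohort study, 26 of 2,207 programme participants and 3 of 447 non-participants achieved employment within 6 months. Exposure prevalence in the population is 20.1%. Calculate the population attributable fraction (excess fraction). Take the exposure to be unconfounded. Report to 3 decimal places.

PAF ≈ 0.132

p₁ = P(outcome | exposed) = 26/2207 = 0.011781
p₀ = P(outcome | unexposed) = 3/447 = 0.0067114
Overall risk P(Y=1) = π·p₁ + (1−π)·p₀ = 0.201×0.011781 + 0.799×0.0067114 = 0.0077303.
Under exogeneity, PAF = [P(Y=1) − p₀] / P(Y=1).
PAF = (0.0077303 − 0.0067114) / 0.0077303 ≈ 0.1318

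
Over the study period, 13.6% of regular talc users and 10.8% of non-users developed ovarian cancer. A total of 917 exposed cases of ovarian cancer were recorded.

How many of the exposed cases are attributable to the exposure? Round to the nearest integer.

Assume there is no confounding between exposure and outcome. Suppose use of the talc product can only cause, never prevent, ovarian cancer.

about 189 cases

p₁ = 0.136, p₀ = 0.108.
PN = (p₁ − p₀)/p₁ = (0.136 − 0.108) / 0.136 ≈ 0.20588.
Attributable cases ≈ PN × (exposed cases) = 0.20588 × 917 ≈ 188.79.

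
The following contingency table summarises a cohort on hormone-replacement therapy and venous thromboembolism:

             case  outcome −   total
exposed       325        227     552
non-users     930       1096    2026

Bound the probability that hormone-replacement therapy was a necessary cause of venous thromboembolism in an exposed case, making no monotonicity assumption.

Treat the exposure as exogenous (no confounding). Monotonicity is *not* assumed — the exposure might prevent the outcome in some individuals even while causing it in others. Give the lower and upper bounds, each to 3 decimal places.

p₁ = P(outcome | exposed) = 325/552 = 0.58877
p₀ = P(outcome | unexposed) = 930/2026 = 0.45903
Under exogeneity alone the bounds on PN are max{0,(p₁−p₀)/p₁} ≤ PN ≤ min{1,(1−p₀)/p₁}.
  lower = (p₁ − p₀)/p₁ = 0.12974 / 0.58877 ≈ 0.2204
  upper = min{1, (1 − p₀)/p₁} = 0.54097 / 0.58877 ≈ 0.9188

0.220 ≤ PN ≤ 0.919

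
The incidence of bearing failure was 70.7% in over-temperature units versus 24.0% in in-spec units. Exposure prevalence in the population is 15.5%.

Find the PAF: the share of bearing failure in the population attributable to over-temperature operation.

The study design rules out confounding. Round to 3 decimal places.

p₁ = 0.707, p₀ = 0.24.
Overall risk P(Y=1) = π·p₁ + (1−π)·p₀ = 0.155×0.707 + 0.845×0.24 = 0.31239.
Under exogeneity, PAF = [P(Y=1) − p₀] / P(Y=1).
PAF = (0.31239 − 0.24) / 0.31239 ≈ 0.2317

PAF ≈ 0.232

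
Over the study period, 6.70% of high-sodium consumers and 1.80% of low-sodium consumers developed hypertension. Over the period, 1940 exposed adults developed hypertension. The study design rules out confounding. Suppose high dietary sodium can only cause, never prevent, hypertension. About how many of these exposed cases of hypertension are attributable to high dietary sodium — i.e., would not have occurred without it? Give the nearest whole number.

p₁ = 0.067, p₀ = 0.018.
PN = (p₁ − p₀)/p₁ = (0.067 − 0.018) / 0.067 ≈ 0.73134.
Attributable cases ≈ PN × (exposed cases) = 0.73134 × 1940 ≈ 1418.81.

about 1419 cases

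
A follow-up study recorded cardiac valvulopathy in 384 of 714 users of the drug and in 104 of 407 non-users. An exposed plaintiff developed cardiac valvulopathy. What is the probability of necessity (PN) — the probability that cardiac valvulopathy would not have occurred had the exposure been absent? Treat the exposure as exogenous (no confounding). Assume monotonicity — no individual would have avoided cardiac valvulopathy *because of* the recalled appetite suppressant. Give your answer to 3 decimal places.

p₁ = P(outcome | exposed) = 384/714 = 0.53782
p₀ = P(outcome | unexposed) = 104/407 = 0.25553
Under exogeneity and monotonicity, PN = (p₁ − p₀) / p₁.
PN = (0.53782 − 0.25553) / 0.53782 = 0.28229 / 0.53782 ≈ 0.5249

PN ≈ 0.525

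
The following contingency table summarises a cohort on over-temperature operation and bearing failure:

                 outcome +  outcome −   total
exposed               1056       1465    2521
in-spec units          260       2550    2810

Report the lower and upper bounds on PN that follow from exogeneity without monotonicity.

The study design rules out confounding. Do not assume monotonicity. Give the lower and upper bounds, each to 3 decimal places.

0.779 ≤ PN ≤ 1.000

p₁ = P(outcome | exposed) = 1056/2521 = 0.41888
p₀ = P(outcome | unexposed) = 260/2810 = 0.092527
Under exogeneity alone the bounds on PN are max{0,(p₁−p₀)/p₁} ≤ PN ≤ min{1,(1−p₀)/p₁}.
  lower = (p₁ − p₀)/p₁ = 0.32635 / 0.41888 ≈ 0.7791
  upper = min{1, (1 − p₀)/p₁} = 0.90747 / 0.41888 ≈ 2.1664 → capped at 1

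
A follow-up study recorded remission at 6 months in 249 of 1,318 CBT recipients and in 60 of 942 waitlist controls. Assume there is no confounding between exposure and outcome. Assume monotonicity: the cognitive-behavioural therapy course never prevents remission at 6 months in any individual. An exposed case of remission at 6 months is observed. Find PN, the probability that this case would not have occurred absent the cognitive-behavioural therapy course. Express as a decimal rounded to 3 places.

PN ≈ 0.663

p₁ = P(outcome | exposed) = 249/1318 = 0.18892
p₀ = P(outcome | unexposed) = 60/942 = 0.063694
Under exogeneity and monotonicity, PN = (p₁ − p₀) / p₁.
PN = (0.18892 − 0.063694) / 0.18892 = 0.12523 / 0.18892 ≈ 0.6629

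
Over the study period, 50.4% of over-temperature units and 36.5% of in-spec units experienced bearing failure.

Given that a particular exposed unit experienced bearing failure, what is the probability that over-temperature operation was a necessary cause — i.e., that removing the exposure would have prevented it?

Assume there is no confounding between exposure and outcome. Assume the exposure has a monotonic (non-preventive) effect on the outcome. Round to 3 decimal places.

p₁ = 0.504, p₀ = 0.365.
Under exogeneity and monotonicity, PN = (p₁ − p₀) / p₁.
PN = (0.504 − 0.365) / 0.504 = 0.139 / 0.504 ≈ 0.2758

PN ≈ 0.276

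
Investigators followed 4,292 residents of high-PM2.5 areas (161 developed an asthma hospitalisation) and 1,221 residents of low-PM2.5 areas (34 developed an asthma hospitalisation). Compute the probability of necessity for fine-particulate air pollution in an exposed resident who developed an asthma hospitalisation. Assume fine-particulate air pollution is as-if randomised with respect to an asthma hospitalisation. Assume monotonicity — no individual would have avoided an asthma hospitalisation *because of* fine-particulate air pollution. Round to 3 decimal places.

PN ≈ 0.258

p₁ = P(outcome | exposed) = 161/4292 = 0.037512
p₀ = P(outcome | unexposed) = 34/1221 = 0.027846
Under exogeneity and monotonicity, PN = (p₁ − p₀) / p₁.
PN = (0.037512 − 0.027846) / 0.037512 = 0.0096656 / 0.037512 ≈ 0.2577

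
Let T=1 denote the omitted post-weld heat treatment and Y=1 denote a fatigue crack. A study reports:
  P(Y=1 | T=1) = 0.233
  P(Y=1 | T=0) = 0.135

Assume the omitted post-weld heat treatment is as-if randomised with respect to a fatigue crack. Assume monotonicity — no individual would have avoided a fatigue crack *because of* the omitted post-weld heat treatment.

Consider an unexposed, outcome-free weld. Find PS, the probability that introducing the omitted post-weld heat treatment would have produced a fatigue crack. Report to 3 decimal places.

Let p₁ = 0.233, p₀ = 0.135.
Under exogeneity and monotonicity, PS = (p₁ − p₀) / (1 − p₀).
PS = (0.233 − 0.135) / (1 − 0.135) = 0.098 / 0.865 ≈ 0.1133

PS ≈ 0.113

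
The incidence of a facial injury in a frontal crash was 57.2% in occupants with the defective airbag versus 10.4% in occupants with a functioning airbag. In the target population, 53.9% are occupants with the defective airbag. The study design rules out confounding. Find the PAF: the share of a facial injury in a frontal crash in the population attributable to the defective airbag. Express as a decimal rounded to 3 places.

PAF ≈ 0.708

p₁ = 0.572, p₀ = 0.104.
Overall risk P(Y=1) = π·p₁ + (1−π)·p₀ = 0.539×0.572 + 0.461×0.104 = 0.35625.
Under exogeneity, PAF = [P(Y=1) − p₀] / P(Y=1).
PAF = (0.35625 − 0.104) / 0.35625 ≈ 0.7081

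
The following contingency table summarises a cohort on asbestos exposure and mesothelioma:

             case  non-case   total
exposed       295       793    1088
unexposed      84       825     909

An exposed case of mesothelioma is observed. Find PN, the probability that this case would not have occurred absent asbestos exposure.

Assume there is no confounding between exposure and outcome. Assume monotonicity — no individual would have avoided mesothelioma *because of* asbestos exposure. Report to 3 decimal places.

PN ≈ 0.659

p₁ = P(outcome | exposed) = 295/1088 = 0.27114
p₀ = P(outcome | unexposed) = 84/909 = 0.092409
Under exogeneity and monotonicity, PN = (p₁ − p₀) / p₁.
PN = (0.27114 − 0.092409) / 0.27114 = 0.17873 / 0.27114 ≈ 0.6592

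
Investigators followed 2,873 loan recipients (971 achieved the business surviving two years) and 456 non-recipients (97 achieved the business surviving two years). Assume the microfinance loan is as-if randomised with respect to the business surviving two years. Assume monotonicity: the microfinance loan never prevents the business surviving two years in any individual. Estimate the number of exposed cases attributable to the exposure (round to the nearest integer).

about 360 cases

p₁ = P(outcome | exposed) = 971/2873 = 0.33797
p₀ = P(outcome | unexposed) = 97/456 = 0.21272
PN = (p₁ − p₀)/p₁ = (0.33797 − 0.21272) / 0.33797 ≈ 0.37061.
Attributable cases ≈ PN × (exposed cases) = 0.37061 × 971 ≈ 359.86.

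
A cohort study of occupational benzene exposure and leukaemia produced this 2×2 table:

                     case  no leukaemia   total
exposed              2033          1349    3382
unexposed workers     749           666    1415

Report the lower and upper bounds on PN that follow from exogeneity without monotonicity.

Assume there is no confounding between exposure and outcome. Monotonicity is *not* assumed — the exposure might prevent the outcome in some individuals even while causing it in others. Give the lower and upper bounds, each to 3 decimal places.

p₁ = P(outcome | exposed) = 2033/3382 = 0.60112
p₀ = P(outcome | unexposed) = 749/1415 = 0.52933
Under exogeneity alone the bounds on PN are max{0,(p₁−p₀)/p₁} ≤ PN ≤ min{1,(1−p₀)/p₁}.
  lower = (p₁ − p₀)/p₁ = 0.071795 / 0.60112 ≈ 0.1194
  upper = min{1, (1 − p₀)/p₁} = 0.47067 / 0.60112 ≈ 0.7830

0.119 ≤ PN ≤ 0.783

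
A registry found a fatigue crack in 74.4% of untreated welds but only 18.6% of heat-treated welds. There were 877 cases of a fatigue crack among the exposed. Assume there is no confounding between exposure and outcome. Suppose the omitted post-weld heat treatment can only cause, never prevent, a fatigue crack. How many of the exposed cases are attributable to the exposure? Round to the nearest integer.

p₁ = 0.744, p₀ = 0.186.
PN = (p₁ − p₀)/p₁ = (0.744 − 0.186) / 0.744 ≈ 0.75000.
Attributable cases ≈ PN × (exposed cases) = 0.75000 × 877 ≈ 657.75.

about 658 cases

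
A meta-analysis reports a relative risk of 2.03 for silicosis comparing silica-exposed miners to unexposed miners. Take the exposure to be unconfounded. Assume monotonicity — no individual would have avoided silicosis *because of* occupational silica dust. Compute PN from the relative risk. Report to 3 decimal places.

Under exogeneity and monotonicity, PN = (RR − 1) / RR = 1 − 1/RR.
PN = (2.03 − 1) / 2.03 = 1.03 / 2.03 ≈ 0.5074

PN ≈ 0.507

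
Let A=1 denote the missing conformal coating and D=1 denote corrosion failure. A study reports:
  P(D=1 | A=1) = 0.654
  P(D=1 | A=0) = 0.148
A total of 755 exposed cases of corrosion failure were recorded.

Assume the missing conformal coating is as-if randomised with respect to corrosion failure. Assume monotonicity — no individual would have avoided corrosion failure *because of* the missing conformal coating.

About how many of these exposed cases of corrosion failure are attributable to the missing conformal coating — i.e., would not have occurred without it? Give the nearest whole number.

about 584 cases

Let p₁ = 0.654, p₀ = 0.148.
PN = (p₁ − p₀)/p₁ = (0.654 − 0.148) / 0.654 ≈ 0.77370.
Attributable cases ≈ PN × (exposed cases) = 0.77370 × 755 ≈ 584.14.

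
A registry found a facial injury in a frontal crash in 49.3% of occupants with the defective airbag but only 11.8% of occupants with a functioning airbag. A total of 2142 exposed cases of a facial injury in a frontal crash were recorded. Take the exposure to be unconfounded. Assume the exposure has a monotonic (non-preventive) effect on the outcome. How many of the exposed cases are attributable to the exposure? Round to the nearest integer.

about 1629 cases

p₁ = 0.493, p₀ = 0.118.
PN = (p₁ − p₀)/p₁ = (0.493 − 0.118) / 0.493 ≈ 0.76065.
Attributable cases ≈ PN × (exposed cases) = 0.76065 × 2142 ≈ 1629.31.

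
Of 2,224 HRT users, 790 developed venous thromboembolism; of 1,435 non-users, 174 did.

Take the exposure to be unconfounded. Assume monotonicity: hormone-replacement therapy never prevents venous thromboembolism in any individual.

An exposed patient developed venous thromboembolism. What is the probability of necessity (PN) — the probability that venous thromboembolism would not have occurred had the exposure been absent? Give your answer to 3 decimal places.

PN ≈ 0.659

p₁ = P(outcome | exposed) = 790/2224 = 0.35522
p₀ = P(outcome | unexposed) = 174/1435 = 0.12125
Under exogeneity and monotonicity, PN = (p₁ − p₀) / p₁.
PN = (0.35522 − 0.12125) / 0.35522 = 0.23396 / 0.35522 ≈ 0.6586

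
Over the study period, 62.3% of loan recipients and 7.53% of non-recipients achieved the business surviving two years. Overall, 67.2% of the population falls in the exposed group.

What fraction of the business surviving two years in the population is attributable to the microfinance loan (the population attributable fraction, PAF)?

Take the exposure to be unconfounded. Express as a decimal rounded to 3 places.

PAF ≈ 0.830

p₁ = 0.623, p₀ = 0.0753.
Overall risk P(Y=1) = π·p₁ + (1−π)·p₀ = 0.672×0.623 + 0.328×0.0753 = 0.44335.
Under exogeneity, PAF = [P(Y=1) − p₀] / P(Y=1).
PAF = (0.44335 − 0.0753) / 0.44335 ≈ 0.8302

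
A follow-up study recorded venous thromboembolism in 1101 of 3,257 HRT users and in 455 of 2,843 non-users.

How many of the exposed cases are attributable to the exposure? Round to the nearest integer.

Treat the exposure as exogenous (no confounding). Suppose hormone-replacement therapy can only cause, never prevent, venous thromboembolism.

p₁ = P(outcome | exposed) = 1101/3257 = 0.33804
p₀ = P(outcome | unexposed) = 455/2843 = 0.16004
PN = (p₁ − p₀)/p₁ = (0.33804 − 0.16004) / 0.33804 ≈ 0.52656.
Attributable cases ≈ PN × (exposed cases) = 0.52656 × 1101 ≈ 579.74.

about 580 cases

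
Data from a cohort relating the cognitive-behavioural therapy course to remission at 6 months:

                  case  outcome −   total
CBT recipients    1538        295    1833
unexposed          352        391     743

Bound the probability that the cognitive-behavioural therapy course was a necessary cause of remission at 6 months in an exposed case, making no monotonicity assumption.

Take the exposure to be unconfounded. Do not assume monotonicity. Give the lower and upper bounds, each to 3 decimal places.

p₁ = P(outcome | exposed) = 1538/1833 = 0.83906
p₀ = P(outcome | unexposed) = 352/743 = 0.47376
Under exogeneity alone the bounds on PN are max{0,(p₁−p₀)/p₁} ≤ PN ≤ min{1,(1−p₀)/p₁}.
  lower = (p₁ − p₀)/p₁ = 0.36531 / 0.83906 ≈ 0.4354
  upper = min{1, (1 − p₀)/p₁} = 0.52624 / 0.83906 ≈ 0.6272

0.435 ≤ PN ≤ 0.627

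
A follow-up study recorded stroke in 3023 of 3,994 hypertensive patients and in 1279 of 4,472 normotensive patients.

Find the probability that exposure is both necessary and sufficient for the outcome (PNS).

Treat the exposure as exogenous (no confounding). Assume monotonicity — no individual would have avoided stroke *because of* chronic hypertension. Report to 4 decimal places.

PNS ≈ 0.4709

p₁ = P(outcome | exposed) = 3023/3994 = 0.75689
p₀ = P(outcome | unexposed) = 1279/4472 = 0.286
Under exogeneity and monotonicity, PNS = p₁ − p₀.
PNS = 0.75689 − 0.286 = 0.47088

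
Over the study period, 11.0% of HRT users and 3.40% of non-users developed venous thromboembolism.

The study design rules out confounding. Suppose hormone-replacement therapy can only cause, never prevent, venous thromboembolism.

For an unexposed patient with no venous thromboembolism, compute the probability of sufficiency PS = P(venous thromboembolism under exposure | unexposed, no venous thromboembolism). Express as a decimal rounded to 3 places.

PS ≈ 0.079

p₁ = 0.11, p₀ = 0.034.
Under exogeneity and monotonicity, PS = (p₁ − p₀) / (1 − p₀).
PS = (0.11 − 0.034) / (1 − 0.034) = 0.076 / 0.966 ≈ 0.0787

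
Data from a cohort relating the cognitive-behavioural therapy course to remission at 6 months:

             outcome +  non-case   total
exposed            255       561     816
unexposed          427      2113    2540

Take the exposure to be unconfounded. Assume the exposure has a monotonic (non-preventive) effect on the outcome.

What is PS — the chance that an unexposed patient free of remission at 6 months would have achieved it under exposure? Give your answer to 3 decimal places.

p₁ = P(outcome | exposed) = 255/816 = 0.3125
p₀ = P(outcome | unexposed) = 427/2540 = 0.16811
Under exogeneity and monotonicity, PS = (p₁ − p₀) / (1 − p₀).
PS = (0.3125 − 0.16811) / (1 − 0.16811) = 0.14439 / 0.83189 ≈ 0.1736

PS ≈ 0.174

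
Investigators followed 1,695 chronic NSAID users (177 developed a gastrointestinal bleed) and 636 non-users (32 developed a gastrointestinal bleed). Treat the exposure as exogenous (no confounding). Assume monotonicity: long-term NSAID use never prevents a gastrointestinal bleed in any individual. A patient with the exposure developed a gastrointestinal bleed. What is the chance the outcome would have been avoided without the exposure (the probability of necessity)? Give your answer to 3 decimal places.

PN ≈ 0.518

p₁ = P(outcome | exposed) = 177/1695 = 0.10442
p₀ = P(outcome | unexposed) = 32/636 = 0.050314
Under exogeneity and monotonicity, PN = (p₁ − p₀) / p₁.
PN = (0.10442 − 0.050314) / 0.10442 = 0.05411 / 0.10442 ≈ 0.5182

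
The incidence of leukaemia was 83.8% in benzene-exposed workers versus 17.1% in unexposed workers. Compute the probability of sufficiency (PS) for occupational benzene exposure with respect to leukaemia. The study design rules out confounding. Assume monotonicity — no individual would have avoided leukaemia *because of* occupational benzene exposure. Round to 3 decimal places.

p₁ = 0.838, p₀ = 0.171.
Under exogeneity and monotonicity, PS = (p₁ − p₀) / (1 − p₀).
PS = (0.838 − 0.171) / (1 − 0.171) = 0.667 / 0.829 ≈ 0.8046

PS ≈ 0.805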